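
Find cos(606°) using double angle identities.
cos(606°) = cos²303° - sin²303° = -0.4067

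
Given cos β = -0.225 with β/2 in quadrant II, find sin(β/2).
sin(β/2) = ±√((1 - cos β)/2); positive since β/2 ∈ QII, so sin(β/2) = 0.7826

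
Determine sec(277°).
sec(277°) = 8.206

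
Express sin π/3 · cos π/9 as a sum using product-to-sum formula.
sin π/3 cos π/9 = (1/2)[sin(π/3+π/9) + sin(π/3-π/9)]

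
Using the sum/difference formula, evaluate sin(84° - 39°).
sin(84° - 39°) = sin 84° cos 39° - cos 84° sin 39° = √2/2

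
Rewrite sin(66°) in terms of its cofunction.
sin(66°) = cos(90° - 66°) = cos(24°)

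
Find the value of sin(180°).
sin(180°) = 0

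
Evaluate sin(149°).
sin(149°) = 0.515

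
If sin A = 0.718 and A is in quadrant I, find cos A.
cos A = 0.696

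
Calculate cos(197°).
cos(197°) = -0.9563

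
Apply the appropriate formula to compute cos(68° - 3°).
cos(68° - 3°) = cos 68° cos 3° + sin 68° sin 3° = 0.4226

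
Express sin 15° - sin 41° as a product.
sin 15° - sin 41° = 2 cos(28°) sin(-13°)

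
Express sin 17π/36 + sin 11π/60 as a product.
sin 17π/36 + sin 11π/60 = 2 sin(59π/180) cos(13π/90)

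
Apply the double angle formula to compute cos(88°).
cos(88°) = cos²44° - sin²44° = 0.0349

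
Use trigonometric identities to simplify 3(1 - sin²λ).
3(1 - sin²λ) = 3(cos²λ) (using Pythagorean identity)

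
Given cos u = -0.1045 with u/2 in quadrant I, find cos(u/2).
cos(u/2) = ±√((1 + cos u)/2); positive since u/2 ∈ QI, so cos(u/2) = 0.6691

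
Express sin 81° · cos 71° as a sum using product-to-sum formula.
sin 81° cos 71° = (1/2)[sin(81°+71°) + sin(81°-71°)]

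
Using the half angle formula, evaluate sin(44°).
sin(44°) = √((1 - cos 88°)/2) = 0.6947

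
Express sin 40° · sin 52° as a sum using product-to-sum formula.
sin 40° sin 52° = (1/2)[cos(40°-52°) - cos(40°+52°)]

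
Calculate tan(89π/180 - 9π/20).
tan(89π/180 - 9π/20) = (tan 89π/180 - tan 9π/20)/(1 + tan 89π/180 tan 9π/20) = 0.1405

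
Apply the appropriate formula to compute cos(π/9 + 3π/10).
cos(π/9 + 3π/10) = cos π/9 cos 3π/10 - sin π/9 sin 3π/10 = 0.2756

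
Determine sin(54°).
sin(54°) = 0.809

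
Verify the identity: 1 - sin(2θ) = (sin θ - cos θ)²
RHS = sin²θ - 2 sin θ cos θ + cos²θ = (sin²θ + cos²θ) - 2 sin θ cos θ = 1 - sin(2θ) = LHS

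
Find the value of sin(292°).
sin(292°) = -0.9272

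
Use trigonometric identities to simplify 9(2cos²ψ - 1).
9(2cos²ψ - 1) = 9(cos(2ψ)) (using Double angle)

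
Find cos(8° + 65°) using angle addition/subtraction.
cos(8° + 65°) = cos 8° cos 65° - sin 8° sin 65° = 0.2924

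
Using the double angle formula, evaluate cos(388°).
cos(388°) = cos²194° - sin²194° = 0.8829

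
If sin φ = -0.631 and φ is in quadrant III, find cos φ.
cos φ = -0.7758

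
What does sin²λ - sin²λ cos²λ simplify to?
sin²λ - sin²λ cos²λ = sin⁴λ (using Factoring)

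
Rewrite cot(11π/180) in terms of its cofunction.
cot(11π/180) = tan(π/2 - 11π/180) = tan(79π/180)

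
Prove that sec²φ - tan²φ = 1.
LHS = 1/cos²φ - sin²φ/cos²φ = (1 - sin²φ)/cos²φ = cos²φ/cos²φ = 1 = RHS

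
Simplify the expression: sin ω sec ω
sin ω sec ω = tan ω (using Reciprocal + quotient)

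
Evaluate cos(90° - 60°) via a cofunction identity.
cos(90° - 60°) = sin(60°) = √3/2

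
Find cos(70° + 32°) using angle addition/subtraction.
cos(70° + 32°) = cos 70° cos 32° - sin 70° sin 32° = -0.2079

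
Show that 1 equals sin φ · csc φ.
RHS = sin φ · (1/sin φ) = 1 = LHS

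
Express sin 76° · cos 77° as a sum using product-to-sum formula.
sin 76° cos 77° = (1/2)[sin(76°+77°) + sin(76°-77°)]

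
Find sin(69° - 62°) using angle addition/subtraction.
sin(69° - 62°) = sin 69° cos 62° - cos 69° sin 62° = 0.1219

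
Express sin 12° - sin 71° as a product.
sin 12° - sin 71° = 2 cos(41.5°) sin(-29.5°)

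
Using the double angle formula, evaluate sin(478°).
sin(478°) = 2 sin 239° cos 239° = 0.8829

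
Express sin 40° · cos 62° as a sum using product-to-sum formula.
sin 40° cos 62° = (1/2)[sin(40°+62°) + sin(40°-62°)]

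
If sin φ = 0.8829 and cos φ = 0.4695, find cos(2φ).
cos(2φ) = cos²φ - sin²φ = -0.5591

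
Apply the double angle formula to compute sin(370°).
sin(370°) = 2 sin 185° cos 185° = 0.1736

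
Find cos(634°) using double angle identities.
cos(634°) = 2cos²317° - 1 = 0.06976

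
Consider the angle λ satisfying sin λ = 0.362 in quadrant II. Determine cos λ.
cos λ = ±√(1 - sin²λ) = -0.9322 (negative in QII)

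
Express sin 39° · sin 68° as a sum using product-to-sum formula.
sin 39° sin 68° = (1/2)[cos(39°-68°) - cos(39°+68°)]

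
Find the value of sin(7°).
sin(7°) = 0.1219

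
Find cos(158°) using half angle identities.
cos(158°) = -√((1 + cos 316°)/2) = -0.9272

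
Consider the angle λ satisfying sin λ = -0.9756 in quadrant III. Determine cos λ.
cos λ = ±√(1 - sin²λ) = -0.2196 (negative in QIII)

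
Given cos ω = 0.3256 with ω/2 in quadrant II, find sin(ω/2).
sin(ω/2) = ±√((1 - cos ω)/2); positive since ω/2 ∈ QII, so sin(ω/2) = 0.5807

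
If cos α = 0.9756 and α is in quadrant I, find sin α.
sin α = 0.2196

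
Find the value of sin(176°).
sin(176°) = 0.06976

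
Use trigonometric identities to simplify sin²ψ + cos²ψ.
sin²ψ + cos²ψ = 1 (using Pythagorean identity)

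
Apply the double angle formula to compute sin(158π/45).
sin(158π/45) = 2 sin 79π/45 cos 79π/45 = -0.9994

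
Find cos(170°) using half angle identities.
cos(170°) = -√((1 + cos 340°)/2) = -0.9848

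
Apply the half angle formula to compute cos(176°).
cos(176°) = -√((1 + cos 352°)/2) = -0.9976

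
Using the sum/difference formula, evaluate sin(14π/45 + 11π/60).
sin(14π/45 + 11π/60) = sin 14π/45 cos 11π/60 + cos 14π/45 sin 11π/60 = 0.9998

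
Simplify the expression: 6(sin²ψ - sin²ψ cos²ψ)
6(sin²ψ - sin²ψ cos²ψ) = 6(sin⁴ψ) (using Factoring)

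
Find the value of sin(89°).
sin(89°) = 0.9998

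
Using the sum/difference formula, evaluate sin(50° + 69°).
sin(50° + 69°) = sin 50° cos 69° + cos 50° sin 69° = 0.8746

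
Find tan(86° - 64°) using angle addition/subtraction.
tan(86° - 64°) = (tan 86° - tan 64°)/(1 + tan 86° tan 64°) = 0.404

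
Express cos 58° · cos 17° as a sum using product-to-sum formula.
cos 58° cos 17° = (1/2)[cos(58°-17°) + cos(58°+17°)]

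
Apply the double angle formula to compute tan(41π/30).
tan(41π/30) = 2 tan 41π/60 / (1 - tan²41π/60) = 2.246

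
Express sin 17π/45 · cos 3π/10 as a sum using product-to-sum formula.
sin 17π/45 cos 3π/10 = (1/2)[sin(17π/45+3π/10) + sin(17π/45-3π/10)]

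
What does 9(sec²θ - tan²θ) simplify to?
9(sec²θ - tan²θ) = 9 (using Pythagorean identity)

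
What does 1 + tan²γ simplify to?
1 + tan²γ = sec²γ (using Pythagorean identity)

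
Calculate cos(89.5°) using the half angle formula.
cos(89.5°) = √((1 + cos 179°)/2) = 0.008727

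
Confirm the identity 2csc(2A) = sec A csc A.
LHS = 2/sin(2A) = 2/(2 sin A cos A) = 1/(sin A cos A) = (1/cos A)(1/sin A) = sec A csc A = RHS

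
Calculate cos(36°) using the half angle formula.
cos(36°) = √((1 + cos 72°)/2) = 0.809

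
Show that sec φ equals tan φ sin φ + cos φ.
RHS = sin²φ/cos φ + cos φ = (sin²φ + cos²φ)/cos φ = 1/cos φ = sec φ = LHS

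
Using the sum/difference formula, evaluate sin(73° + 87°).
sin(73° + 87°) = sin 73° cos 87° + cos 73° sin 87° = 0.342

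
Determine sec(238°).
sec(238°) = -1.887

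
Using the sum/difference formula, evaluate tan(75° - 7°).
tan(75° - 7°) = (tan 75° - tan 7°)/(1 + tan 75° tan 7°) = 2.475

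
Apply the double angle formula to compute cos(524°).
cos(524°) = cos²262° - sin²262° = -0.9613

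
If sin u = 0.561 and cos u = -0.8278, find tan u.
tan u = sin u / cos u = -0.6777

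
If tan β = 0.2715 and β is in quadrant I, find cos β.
cos β = 0.9651 (using tan²β + 1 = sec²β)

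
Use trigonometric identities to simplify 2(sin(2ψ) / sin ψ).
2(sin(2ψ) / sin ψ) = 2(2 cos ψ) (using Double angle)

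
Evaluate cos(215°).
cos(215°) = -0.8192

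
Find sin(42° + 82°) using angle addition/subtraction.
sin(42° + 82°) = sin 42° cos 82° + cos 42° sin 82° = 0.829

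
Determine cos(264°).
cos(264°) = -0.1045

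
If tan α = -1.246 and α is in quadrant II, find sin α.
sin α = 0.7799 (using tan²α + 1 = sec²α)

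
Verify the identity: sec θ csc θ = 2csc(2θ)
RHS = 2/sin(2θ) = 2/(2 sin θ cos θ) = 1/(sin θ cos θ) = (1/cos θ)(1/sin θ) = sec θ csc θ = LHS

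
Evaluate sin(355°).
sin(355°) = -0.08716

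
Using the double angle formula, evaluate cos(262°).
cos(262°) = cos²131° - sin²131° = -0.1392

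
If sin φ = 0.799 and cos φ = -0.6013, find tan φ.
tan φ = sin φ / cos φ = -1.329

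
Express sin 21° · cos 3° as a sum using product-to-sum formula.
sin 21° cos 3° = (1/2)[sin(21°+3°) + sin(21°-3°)]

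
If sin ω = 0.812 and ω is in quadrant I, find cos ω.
cos ω = 0.5837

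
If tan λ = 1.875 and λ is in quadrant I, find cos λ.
cos λ = 0.4706 (using tan²λ + 1 = sec²λ)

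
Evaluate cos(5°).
cos(5°) = 0.9962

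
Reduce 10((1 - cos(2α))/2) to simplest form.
10((1 - cos(2α))/2) = 10(sin²α) (using Power reduction)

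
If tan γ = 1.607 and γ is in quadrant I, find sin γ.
sin γ = 0.849 (using tan²γ + 1 = sec²γ)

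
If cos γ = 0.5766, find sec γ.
sec γ = 1/cos γ = 1.734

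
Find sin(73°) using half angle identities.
sin(73°) = √((1 - cos 146°)/2) = 0.9563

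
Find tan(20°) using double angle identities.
tan(20°) = 2 tan 10° / (1 - tan²10°) = 0.364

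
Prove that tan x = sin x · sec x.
RHS = sin x · (1/cos x) = sin x/cos x = tan x = LHS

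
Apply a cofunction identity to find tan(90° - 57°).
tan(90° - 57°) = cot(57°) = 0.6494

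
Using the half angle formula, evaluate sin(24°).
sin(24°) = √((1 - cos 48°)/2) = 0.4067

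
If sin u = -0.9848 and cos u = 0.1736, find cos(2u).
cos(2u) = cos²u - sin²u = -0.9397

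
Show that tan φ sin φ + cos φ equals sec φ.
LHS = sin²φ/cos φ + cos φ = (sin²φ + cos²φ)/cos φ = 1/cos φ = sec φ = RHS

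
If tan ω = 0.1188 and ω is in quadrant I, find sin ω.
sin ω = 0.118 (using tan²ω + 1 = sec²ω)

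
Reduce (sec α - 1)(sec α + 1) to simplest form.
(sec α - 1)(sec α + 1) = tan²α (using Diff. of squares)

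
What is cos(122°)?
cos(122°) = -0.5299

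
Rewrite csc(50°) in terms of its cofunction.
csc(50°) = sec(90° - 50°) = sec(40°)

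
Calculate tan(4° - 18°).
tan(4° - 18°) = (tan 4° - tan 18°)/(1 + tan 4° tan 18°) = -0.2493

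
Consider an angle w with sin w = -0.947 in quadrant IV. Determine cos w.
cos w = √(1 - sin²w) = 0.3212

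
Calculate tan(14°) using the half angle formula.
tan(14°) = sin 28° / (1 + cos 28°) = 0.2493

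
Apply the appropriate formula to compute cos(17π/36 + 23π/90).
cos(17π/36 + 23π/90) = cos 17π/36 cos 23π/90 - sin 17π/36 sin 23π/90 = -0.6561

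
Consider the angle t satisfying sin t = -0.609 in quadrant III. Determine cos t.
cos t = ±√(1 - sin²t) = -0.7932 (negative in QIII)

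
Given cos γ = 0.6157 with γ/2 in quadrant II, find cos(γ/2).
cos(γ/2) = ±√((1 + cos γ)/2); negative since γ/2 ∈ QII, so cos(γ/2) = -0.8988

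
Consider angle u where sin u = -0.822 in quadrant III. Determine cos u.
cos u = ±√(1 - sin²u) = -0.5695 (negative in QIII)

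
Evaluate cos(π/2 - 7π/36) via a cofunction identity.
cos(π/2 - 7π/36) = sin(7π/36) = 0.5736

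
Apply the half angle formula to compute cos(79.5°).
cos(79.5°) = √((1 + cos 159°)/2) = 0.1822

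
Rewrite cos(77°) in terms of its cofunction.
cos(77°) = sin(90° - 77°) = sin(13°)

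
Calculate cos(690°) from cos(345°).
cos(690°) = cos²345° - sin²345° = √3/2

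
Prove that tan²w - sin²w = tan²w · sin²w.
LHS = sin²w/cos²w - sin²w = sin²w(1/cos²w - 1) = sin²w · (1 - cos²w)/cos²w = sin²w · sin²w/cos²w = sin²w · tan²w = RHS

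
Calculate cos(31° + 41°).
cos(31° + 41°) = cos 31° cos 41° - sin 31° sin 41° = 0.309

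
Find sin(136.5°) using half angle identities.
sin(136.5°) = √((1 - cos 273°)/2) = 0.6884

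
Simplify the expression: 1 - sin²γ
1 - sin²γ = cos²γ (using Pythagorean identity)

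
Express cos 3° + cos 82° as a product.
cos 3° + cos 82° = 2 cos(42.5°) cos(-39.5°)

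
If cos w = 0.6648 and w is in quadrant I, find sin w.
sin w = 0.747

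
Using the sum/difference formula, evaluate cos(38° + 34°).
cos(38° + 34°) = cos 38° cos 34° - sin 38° sin 34° = 0.309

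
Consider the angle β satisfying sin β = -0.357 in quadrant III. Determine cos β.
cos β = ±√(1 - sin²β) = -0.9341 (negative in QIII)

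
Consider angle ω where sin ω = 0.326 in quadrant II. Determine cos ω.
cos ω = ±√(1 - sin²ω) = -0.9454 (negative in QII)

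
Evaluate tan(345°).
tan(345°) = -(2-√3)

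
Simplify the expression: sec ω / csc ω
sec ω / csc ω = tan ω (using Reciprocal identities)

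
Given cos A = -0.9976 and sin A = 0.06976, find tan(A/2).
tan(A/2) = sin A / (1 + cos A) = 29.07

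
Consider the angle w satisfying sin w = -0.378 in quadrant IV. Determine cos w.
cos w = √(1 - sin²w) = 0.9258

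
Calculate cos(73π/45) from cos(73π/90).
cos(73π/45) = cos²73π/90 - sin²73π/90 = 0.3746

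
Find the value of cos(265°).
cos(265°) = -0.08716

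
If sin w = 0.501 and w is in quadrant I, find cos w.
cos w = 0.8654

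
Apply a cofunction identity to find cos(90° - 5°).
cos(90° - 5°) = sin(5°) = 0.08716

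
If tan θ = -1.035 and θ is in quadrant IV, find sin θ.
sin θ = -0.7192 (using tan²θ + 1 = sec²θ)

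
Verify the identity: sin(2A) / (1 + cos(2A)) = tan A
LHS = 2 sin A cos A / (2cos²A) = sin A/cos A = tan A = RHS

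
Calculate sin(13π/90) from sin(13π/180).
sin(13π/90) = 2 sin 13π/180 cos 13π/180 = 0.4384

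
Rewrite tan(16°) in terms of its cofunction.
tan(16°) = cot(90° - 16°) = cot(74°)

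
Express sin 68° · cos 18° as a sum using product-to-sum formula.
sin 68° cos 18° = (1/2)[sin(68°+18°) + sin(68°-18°)]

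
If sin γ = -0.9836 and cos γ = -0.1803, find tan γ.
tan γ = sin γ / cos γ = 5.455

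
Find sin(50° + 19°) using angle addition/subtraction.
sin(50° + 19°) = sin 50° cos 19° + cos 50° sin 19° = 0.9336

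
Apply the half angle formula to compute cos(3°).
cos(3°) = √((1 + cos 6°)/2) = 0.9986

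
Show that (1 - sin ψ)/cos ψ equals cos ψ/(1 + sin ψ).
LHS = (1 - sin ψ)(1 + sin ψ) / (cos ψ(1 + sin ψ)) = (1 - sin²ψ) / (cos ψ(1 + sin ψ)) = cos²ψ / (cos ψ(1 + sin ψ)) = cos ψ/(1 + sin ψ) = RHS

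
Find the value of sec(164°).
sec(164°) = -1.04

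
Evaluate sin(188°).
sin(188°) = -0.1392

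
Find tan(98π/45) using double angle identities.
tan(98π/45) = 2 tan 49π/45 / (1 - tan²49π/45) = 0.6249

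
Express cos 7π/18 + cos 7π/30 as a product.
cos 7π/18 + cos 7π/30 = 2 cos(14π/45) cos(7π/90)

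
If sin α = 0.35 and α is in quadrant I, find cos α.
cos α = 0.9367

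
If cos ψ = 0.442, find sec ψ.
sec ψ = 1/cos ψ = 2.262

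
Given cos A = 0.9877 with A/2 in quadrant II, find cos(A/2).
cos(A/2) = ±√((1 + cos A)/2); negative since A/2 ∈ QII, so cos(A/2) = -0.9969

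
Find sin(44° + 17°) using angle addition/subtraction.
sin(44° + 17°) = sin 44° cos 17° + cos 44° sin 17° = 0.8746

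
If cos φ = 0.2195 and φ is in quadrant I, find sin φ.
sin φ = 0.9756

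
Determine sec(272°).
sec(272°) = 28.65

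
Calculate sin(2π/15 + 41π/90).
sin(2π/15 + 41π/90) = sin 2π/15 cos 41π/90 + cos 2π/15 sin 41π/90 = 0.9613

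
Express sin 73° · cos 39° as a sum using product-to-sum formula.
sin 73° cos 39° = (1/2)[sin(73°+39°) + sin(73°-39°)]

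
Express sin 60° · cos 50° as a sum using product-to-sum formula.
sin 60° cos 50° = (1/2)[sin(60°+50°) + sin(60°-50°)]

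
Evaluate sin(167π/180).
sin(167π/180) = 0.225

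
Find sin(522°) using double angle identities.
sin(522°) = 2 sin 261° cos 261° = 0.309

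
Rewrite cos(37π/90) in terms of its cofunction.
cos(37π/90) = sin(π/2 - 37π/90) = sin(4π/45)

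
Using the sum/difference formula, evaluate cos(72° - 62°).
cos(72° - 62°) = cos 72° cos 62° + sin 72° sin 62° = 0.9848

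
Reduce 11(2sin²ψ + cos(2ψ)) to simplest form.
11(2sin²ψ + cos(2ψ)) = 11 (using Double angle)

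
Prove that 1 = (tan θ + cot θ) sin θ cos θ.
RHS = (sin θ/cos θ + cos θ/sin θ) sin θ cos θ = ((sin²θ + cos²θ)/(sin θ cos θ)) · sin θ cos θ = sin²θ + cos²θ = 1 = LHS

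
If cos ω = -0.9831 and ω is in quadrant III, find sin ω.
sin ω = -0.1831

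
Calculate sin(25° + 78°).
sin(25° + 78°) = sin 25° cos 78° + cos 25° sin 78° = 0.9744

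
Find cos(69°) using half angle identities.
cos(69°) = √((1 + cos 138°)/2) = 0.3584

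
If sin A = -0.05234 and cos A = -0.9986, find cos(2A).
cos(2A) = cos²A - sin²A = 0.9945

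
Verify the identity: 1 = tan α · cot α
RHS = (sin α/cos α) · (cos α/sin α) = 1 = LHS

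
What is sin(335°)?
sin(335°) = -0.4226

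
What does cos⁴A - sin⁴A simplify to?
cos⁴A - sin⁴A = cos(2A) (using Factoring + double angle)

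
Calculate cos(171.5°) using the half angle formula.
cos(171.5°) = -√((1 + cos 343°)/2) = -0.989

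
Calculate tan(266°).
tan(266°) = 14.3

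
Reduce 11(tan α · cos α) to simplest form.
11(tan α · cos α) = 11(sin α) (using Quotient identity)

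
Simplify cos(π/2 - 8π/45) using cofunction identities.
cos(π/2 - 8π/45) = sin(8π/45)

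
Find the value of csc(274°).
csc(274°) = -1.002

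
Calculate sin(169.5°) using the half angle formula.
sin(169.5°) = √((1 - cos 339°)/2) = 0.1822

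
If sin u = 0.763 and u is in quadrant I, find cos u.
cos u = 0.6464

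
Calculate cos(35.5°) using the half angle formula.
cos(35.5°) = √((1 + cos 71°)/2) = 0.8141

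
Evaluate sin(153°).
sin(153°) = 0.454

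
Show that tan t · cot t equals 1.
LHS = (sin t/cos t) · (cos t/sin t) = 1 = RHS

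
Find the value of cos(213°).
cos(213°) = -0.8387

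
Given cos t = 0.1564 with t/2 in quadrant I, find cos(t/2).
cos(t/2) = ±√((1 + cos t)/2); positive since t/2 ∈ QI, so cos(t/2) = 0.7604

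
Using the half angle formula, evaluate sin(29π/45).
sin(29π/45) = √((1 - cos 58π/45)/2) = 0.8988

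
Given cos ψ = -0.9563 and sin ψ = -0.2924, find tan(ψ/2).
tan(ψ/2) = sin ψ / (1 + cos ψ) = -6.691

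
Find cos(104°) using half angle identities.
cos(104°) = -√((1 + cos 208°)/2) = -0.2419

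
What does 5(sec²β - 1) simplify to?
5(sec²β - 1) = 5(tan²β) (using Pythagorean identity)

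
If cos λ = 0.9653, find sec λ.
sec λ = 1/cos λ = 1.036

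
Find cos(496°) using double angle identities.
cos(496°) = cos²248° - sin²248° = -0.7193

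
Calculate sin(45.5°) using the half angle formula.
sin(45.5°) = √((1 - cos 91°)/2) = 0.7133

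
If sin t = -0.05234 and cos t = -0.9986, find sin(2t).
sin(2t) = 2 sin t cos t = 0.1045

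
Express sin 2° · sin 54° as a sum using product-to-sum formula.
sin 2° sin 54° = (1/2)[cos(2°-54°) - cos(2°+54°)]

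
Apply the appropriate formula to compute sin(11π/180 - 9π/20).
sin(11π/180 - 9π/20) = sin 11π/180 cos 9π/20 - cos 11π/180 sin 9π/20 = -0.9397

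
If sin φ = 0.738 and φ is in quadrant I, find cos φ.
cos φ = 0.6748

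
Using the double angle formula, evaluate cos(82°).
cos(82°) = cos²41° - sin²41° = 0.1392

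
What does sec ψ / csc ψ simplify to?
sec ψ / csc ψ = tan ψ (using Reciprocal identities)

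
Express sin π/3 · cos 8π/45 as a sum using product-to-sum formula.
sin π/3 cos 8π/45 = (1/2)[sin(π/3+8π/45) + sin(π/3-8π/45)]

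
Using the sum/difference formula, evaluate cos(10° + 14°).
cos(10° + 14°) = cos 10° cos 14° - sin 10° sin 14° = 0.9135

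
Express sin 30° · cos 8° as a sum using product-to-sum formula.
sin 30° cos 8° = (1/2)[sin(30°+8°) + sin(30°-8°)]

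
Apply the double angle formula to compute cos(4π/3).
cos(4π/3) = cos²2π/3 - sin²2π/3 = -1/2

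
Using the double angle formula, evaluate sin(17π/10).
sin(17π/10) = 2 sin 17π/20 cos 17π/20 = -0.809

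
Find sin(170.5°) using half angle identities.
sin(170.5°) = √((1 - cos 341°)/2) = 0.165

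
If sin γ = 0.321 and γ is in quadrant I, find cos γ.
cos γ = 0.9471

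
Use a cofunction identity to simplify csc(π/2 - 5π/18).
csc(π/2 - 5π/18) = sec(5π/18)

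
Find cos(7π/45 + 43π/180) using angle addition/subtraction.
cos(7π/45 + 43π/180) = cos 7π/45 cos 43π/180 - sin 7π/45 sin 43π/180 = 0.3256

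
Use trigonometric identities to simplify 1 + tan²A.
1 + tan²A = sec²A (using Pythagorean identity)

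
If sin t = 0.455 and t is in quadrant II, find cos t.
cos t = -0.8905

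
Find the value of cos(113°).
cos(113°) = -0.3907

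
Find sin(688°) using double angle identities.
sin(688°) = 2 sin 344° cos 344° = -0.5299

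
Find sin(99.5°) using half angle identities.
sin(99.5°) = √((1 - cos 199°)/2) = 0.9863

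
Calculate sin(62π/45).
sin(62π/45) = -0.9272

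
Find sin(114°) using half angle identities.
sin(114°) = √((1 - cos 228°)/2) = 0.9135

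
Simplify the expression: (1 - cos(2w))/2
(1 - cos(2w))/2 = sin²w (using Power reduction)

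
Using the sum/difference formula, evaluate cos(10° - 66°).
cos(10° - 66°) = cos 10° cos 66° + sin 10° sin 66° = 0.5592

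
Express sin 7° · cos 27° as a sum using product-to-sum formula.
sin 7° cos 27° = (1/2)[sin(7°+27°) + sin(7°-27°)]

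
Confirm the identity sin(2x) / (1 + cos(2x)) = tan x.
LHS = 2 sin x cos x / (2cos²x) = sin x/cos x = tan x = RHS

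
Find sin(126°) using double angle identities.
sin(126°) = 2 sin 63° cos 63° = 0.809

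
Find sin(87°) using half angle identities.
sin(87°) = √((1 - cos 174°)/2) = 0.9986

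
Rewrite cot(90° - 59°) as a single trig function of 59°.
cot(90° - 59°) = tan(59°)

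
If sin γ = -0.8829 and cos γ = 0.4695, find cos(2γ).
cos(2γ) = cos²γ - sin²γ = -0.5591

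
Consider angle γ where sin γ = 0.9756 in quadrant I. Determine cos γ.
cos γ = √(1 - sin²γ) = 0.2196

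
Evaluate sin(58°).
sin(58°) = 0.848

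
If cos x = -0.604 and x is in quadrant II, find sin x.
sin x = 0.797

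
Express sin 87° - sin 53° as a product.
sin 87° - sin 53° = 2 cos(70°) sin(17°)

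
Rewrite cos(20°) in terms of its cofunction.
cos(20°) = sin(90° - 20°) = sin(70°)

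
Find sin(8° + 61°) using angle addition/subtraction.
sin(8° + 61°) = sin 8° cos 61° + cos 8° sin 61° = 0.9336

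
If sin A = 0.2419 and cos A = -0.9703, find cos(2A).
cos(2A) = cos²A - sin²A = 0.883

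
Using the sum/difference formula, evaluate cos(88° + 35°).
cos(88° + 35°) = cos 88° cos 35° - sin 88° sin 35° = -0.5446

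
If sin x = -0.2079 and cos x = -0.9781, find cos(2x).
cos(2x) = cos²x - sin²x = 0.9135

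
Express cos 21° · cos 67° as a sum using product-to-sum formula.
cos 21° cos 67° = (1/2)[cos(21°-67°) + cos(21°+67°)]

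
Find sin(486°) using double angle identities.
sin(486°) = 2 sin 243° cos 243° = 0.809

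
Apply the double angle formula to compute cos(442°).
cos(442°) = cos²221° - sin²221° = 0.1392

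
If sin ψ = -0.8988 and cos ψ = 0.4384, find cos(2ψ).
cos(2ψ) = cos²ψ - sin²ψ = -0.6156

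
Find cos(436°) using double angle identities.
cos(436°) = cos²218° - sin²218° = 0.2419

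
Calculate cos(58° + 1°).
cos(58° + 1°) = cos 58° cos 1° - sin 58° sin 1° = 0.515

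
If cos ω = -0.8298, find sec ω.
sec ω = 1/cos ω = -1.205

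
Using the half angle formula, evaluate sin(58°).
sin(58°) = √((1 - cos 116°)/2) = 0.848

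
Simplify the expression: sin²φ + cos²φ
sin²φ + cos²φ = 1 (using Pythagorean identity)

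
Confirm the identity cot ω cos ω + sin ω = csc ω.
LHS = cos²ω/sin ω + sin ω = (cos²ω + sin²ω)/sin ω = 1/sin ω = csc ω = RHS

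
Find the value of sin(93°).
sin(93°) = 0.9986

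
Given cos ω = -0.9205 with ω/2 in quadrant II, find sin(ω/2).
sin(ω/2) = ±√((1 - cos ω)/2); positive since ω/2 ∈ QII, so sin(ω/2) = 0.9799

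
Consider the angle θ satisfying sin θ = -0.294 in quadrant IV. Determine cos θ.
cos θ = √(1 - sin²θ) = 0.9558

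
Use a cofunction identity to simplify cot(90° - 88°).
cot(90° - 88°) = tan(88°)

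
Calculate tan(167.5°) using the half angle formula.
tan(167.5°) = sin 335° / (1 + cos 335°) = -0.2217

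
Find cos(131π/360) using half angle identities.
cos(131π/360) = √((1 + cos 131π/180)/2) = 0.4147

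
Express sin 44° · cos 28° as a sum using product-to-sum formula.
sin 44° cos 28° = (1/2)[sin(44°+28°) + sin(44°-28°)]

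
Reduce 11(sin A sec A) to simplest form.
11(sin A sec A) = 11(tan A) (using Reciprocal + quotient)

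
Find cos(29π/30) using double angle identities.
cos(29π/30) = cos²29π/60 - sin²29π/60 = -0.9945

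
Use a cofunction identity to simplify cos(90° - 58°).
cos(90° - 58°) = sin(58°)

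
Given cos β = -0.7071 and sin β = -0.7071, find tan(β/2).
tan(β/2) = sin β / (1 + cos β) = -2.414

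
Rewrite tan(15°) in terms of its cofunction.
tan(15°) = cot(90° - 15°) = cot(75°)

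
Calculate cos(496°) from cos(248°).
cos(496°) = 2cos²248° - 1 = -0.7193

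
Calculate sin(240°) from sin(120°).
sin(240°) = 2 sin 120° cos 120° = -√3/2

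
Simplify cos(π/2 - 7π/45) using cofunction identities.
cos(π/2 - 7π/45) = sin(7π/45)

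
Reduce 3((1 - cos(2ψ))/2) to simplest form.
3((1 - cos(2ψ))/2) = 3(sin²ψ) (using Power reduction)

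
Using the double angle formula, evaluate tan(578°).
tan(578°) = 2 tan 289° / (1 - tan²289°) = 0.7813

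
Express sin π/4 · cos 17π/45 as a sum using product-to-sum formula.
sin π/4 cos 17π/45 = (1/2)[sin(π/4+17π/45) + sin(π/4-17π/45)]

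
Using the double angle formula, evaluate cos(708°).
cos(708°) = cos²354° - sin²354° = 0.9781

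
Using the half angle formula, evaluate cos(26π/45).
cos(26π/45) = -√((1 + cos 52π/45)/2) = -0.2419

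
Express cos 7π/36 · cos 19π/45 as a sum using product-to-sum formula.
cos 7π/36 cos 19π/45 = (1/2)[cos(7π/36-19π/45) + cos(7π/36+19π/45)]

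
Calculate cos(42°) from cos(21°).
cos(42°) = cos²21° - sin²21° = 0.7431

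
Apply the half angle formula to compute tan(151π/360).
tan(151π/360) = sin 151π/180 / (1 + cos 151π/180) = 3.867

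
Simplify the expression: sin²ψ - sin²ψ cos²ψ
sin²ψ - sin²ψ cos²ψ = sin⁴ψ (using Factoring)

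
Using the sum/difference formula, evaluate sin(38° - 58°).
sin(38° - 58°) = sin 38° cos 58° - cos 38° sin 58° = -0.342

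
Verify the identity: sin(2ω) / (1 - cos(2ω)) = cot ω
LHS = 2 sin ω cos ω / (2sin²ω) = cos ω/sin ω = cot ω = RHS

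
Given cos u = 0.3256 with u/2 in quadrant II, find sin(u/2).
sin(u/2) = ±√((1 - cos u)/2); positive since u/2 ∈ QII, so sin(u/2) = 0.5807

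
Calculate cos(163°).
cos(163°) = -0.9563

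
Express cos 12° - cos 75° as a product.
cos 12° - cos 75° = -2 sin(43.5°) sin(-31.5°)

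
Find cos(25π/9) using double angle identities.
cos(25π/9) = cos²25π/18 - sin²25π/18 = -0.766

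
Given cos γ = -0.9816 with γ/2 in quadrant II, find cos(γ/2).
cos(γ/2) = ±√((1 + cos γ)/2); negative since γ/2 ∈ QII, so cos(γ/2) = -0.09592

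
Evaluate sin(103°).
sin(103°) = 0.9744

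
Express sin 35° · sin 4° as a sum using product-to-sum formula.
sin 35° sin 4° = (1/2)[cos(35°-4°) - cos(35°+4°)]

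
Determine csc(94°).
csc(94°) = 1.002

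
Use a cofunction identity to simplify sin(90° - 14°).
sin(90° - 14°) = cos(14°)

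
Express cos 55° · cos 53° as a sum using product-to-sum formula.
cos 55° cos 53° = (1/2)[cos(55°-53°) + cos(55°+53°)]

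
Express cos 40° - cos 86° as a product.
cos 40° - cos 86° = -2 sin(63°) sin(-23°)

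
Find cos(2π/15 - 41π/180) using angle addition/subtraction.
cos(2π/15 - 41π/180) = cos 2π/15 cos 41π/180 + sin 2π/15 sin 41π/180 = 0.9563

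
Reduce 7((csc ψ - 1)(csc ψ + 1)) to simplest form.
7((csc ψ - 1)(csc ψ + 1)) = 7(cot²ψ) (using Diff. of squares)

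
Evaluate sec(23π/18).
sec(23π/18) = -1.556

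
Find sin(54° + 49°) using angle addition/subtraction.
sin(54° + 49°) = sin 54° cos 49° + cos 54° sin 49° = 0.9744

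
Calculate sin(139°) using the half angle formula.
sin(139°) = √((1 - cos 278°)/2) = 0.6561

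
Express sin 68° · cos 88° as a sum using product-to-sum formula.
sin 68° cos 88° = (1/2)[sin(68°+88°) + sin(68°-88°)]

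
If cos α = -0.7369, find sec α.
sec α = 1/cos α = -1.357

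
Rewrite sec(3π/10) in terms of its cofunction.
sec(3π/10) = csc(π/2 - 3π/10) = csc(π/5)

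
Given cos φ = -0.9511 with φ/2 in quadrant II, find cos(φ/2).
cos(φ/2) = ±√((1 + cos φ)/2); negative since φ/2 ∈ QII, so cos(φ/2) = -0.1564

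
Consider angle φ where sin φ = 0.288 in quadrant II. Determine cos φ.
cos φ = ±√(1 - sin²φ) = -0.9576 (negative in QII)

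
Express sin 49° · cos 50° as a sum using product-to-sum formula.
sin 49° cos 50° = (1/2)[sin(49°+50°) + sin(49°-50°)]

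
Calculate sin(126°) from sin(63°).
sin(126°) = 2 sin 63° cos 63° = 0.809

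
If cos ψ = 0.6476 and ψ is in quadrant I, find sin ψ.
sin ψ = 0.762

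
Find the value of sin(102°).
sin(102°) = 0.9781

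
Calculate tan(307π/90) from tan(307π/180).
tan(307π/90) = 2 tan 307π/180 / (1 - tan²307π/180) = 3.487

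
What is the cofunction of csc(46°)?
csc(46°) = sec(90° - 46°) = sec(44°)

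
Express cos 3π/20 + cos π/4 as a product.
cos 3π/20 + cos π/4 = 2 cos(π/5) cos(-π/20)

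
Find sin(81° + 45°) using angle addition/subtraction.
sin(81° + 45°) = sin 81° cos 45° + cos 81° sin 45° = 0.809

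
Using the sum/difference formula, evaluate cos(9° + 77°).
cos(9° + 77°) = cos 9° cos 77° - sin 9° sin 77° = 0.06976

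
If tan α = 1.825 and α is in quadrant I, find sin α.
sin α = 0.877 (using tan²α + 1 = sec²α)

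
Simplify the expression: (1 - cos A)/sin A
(1 - cos A)/sin A = tan(A/2) (using Half angle)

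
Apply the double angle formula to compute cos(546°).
cos(546°) = cos²273° - sin²273° = -0.9945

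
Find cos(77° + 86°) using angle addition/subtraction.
cos(77° + 86°) = cos 77° cos 86° - sin 77° sin 86° = -0.9563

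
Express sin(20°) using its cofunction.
sin(20°) = cos(90° - 20°) = cos(70°)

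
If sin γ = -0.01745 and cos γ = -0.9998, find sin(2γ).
sin(2γ) = 2 sin γ cos γ = 0.03489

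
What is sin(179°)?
sin(179°) = 0.01745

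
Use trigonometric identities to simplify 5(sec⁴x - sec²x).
5(sec⁴x - sec²x) = 5(tan⁴x + tan²x) (using Pythagorean)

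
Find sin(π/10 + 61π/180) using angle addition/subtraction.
sin(π/10 + 61π/180) = sin π/10 cos 61π/180 + cos π/10 sin 61π/180 = 0.9816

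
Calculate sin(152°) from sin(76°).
sin(152°) = 2 sin 76° cos 76° = 0.4695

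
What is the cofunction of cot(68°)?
cot(68°) = tan(90° - 68°) = tan(22°)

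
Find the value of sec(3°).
sec(3°) = 1.001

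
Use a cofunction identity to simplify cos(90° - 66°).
cos(90° - 66°) = sin(66°)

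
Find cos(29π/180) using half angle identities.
cos(29π/180) = √((1 + cos 29π/90)/2) = 0.8746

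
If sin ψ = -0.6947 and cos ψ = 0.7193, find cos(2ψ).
cos(2ψ) = cos²ψ - sin²ψ = 0.03478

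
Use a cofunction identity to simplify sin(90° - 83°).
sin(90° - 83°) = cos(83°)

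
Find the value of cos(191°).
cos(191°) = -0.9816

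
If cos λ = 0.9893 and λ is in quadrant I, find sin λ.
sin λ = 0.1459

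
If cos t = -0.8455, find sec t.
sec t = 1/cos t = -1.183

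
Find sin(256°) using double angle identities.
sin(256°) = 2 sin 128° cos 128° = -0.9703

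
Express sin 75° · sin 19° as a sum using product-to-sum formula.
sin 75° sin 19° = (1/2)[cos(75°-19°) - cos(75°+19°)]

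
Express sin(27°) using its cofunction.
sin(27°) = cos(90° - 27°) = cos(63°)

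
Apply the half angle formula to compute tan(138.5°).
tan(138.5°) = sin 277° / (1 + cos 277°) = -0.8847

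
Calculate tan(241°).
tan(241°) = 1.804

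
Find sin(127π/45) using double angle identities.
sin(127π/45) = 2 sin 127π/90 cos 127π/90 = 0.5299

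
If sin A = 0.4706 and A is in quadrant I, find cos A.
cos A = 0.8823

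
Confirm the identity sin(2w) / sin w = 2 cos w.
LHS = 2 sin w cos w / sin w = 2 cos w = RHS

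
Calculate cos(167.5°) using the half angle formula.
cos(167.5°) = -√((1 + cos 335°)/2) = -0.9763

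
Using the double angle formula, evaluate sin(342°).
sin(342°) = 2 sin 171° cos 171° = -0.309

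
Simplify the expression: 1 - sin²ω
1 - sin²ω = cos²ω (using Pythagorean identity)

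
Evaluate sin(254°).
sin(254°) = -0.9613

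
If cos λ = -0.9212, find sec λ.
sec λ = 1/cos λ = -1.086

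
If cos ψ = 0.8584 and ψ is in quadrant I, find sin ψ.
sin ψ = 0.513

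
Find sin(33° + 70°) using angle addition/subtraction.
sin(33° + 70°) = sin 33° cos 70° + cos 33° sin 70° = 0.9744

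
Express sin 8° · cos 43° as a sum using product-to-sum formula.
sin 8° cos 43° = (1/2)[sin(8°+43°) + sin(8°-43°)]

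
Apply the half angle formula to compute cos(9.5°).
cos(9.5°) = √((1 + cos 19°)/2) = 0.9863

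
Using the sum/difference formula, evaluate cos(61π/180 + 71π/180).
cos(61π/180 + 71π/180) = cos 61π/180 cos 71π/180 - sin 61π/180 sin 71π/180 = -0.6691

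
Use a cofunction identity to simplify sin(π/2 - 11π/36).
sin(π/2 - 11π/36) = cos(11π/36)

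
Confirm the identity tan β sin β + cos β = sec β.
LHS = sin²β/cos β + cos β = (sin²β + cos²β)/cos β = 1/cos β = sec β = RHS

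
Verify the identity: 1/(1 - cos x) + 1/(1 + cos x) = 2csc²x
LHS = [(1 + cos x) + (1 - cos x)] / [(1 - cos x)(1 + cos x)] = 2/(1 - cos²x) = 2/sin²x = 2csc²x = RHS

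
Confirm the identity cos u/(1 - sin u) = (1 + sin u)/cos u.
RHS = (1 + sin u)(1 - sin u) / (cos u(1 - sin u)) = (1 - sin²u) / (cos u(1 - sin u)) = cos²u / (cos u(1 - sin u)) = cos u/(1 - sin u) = LHS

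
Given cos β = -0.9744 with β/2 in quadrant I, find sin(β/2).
sin(β/2) = ±√((1 - cos β)/2); positive since β/2 ∈ QI, so sin(β/2) = 0.9936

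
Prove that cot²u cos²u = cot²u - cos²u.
RHS = cos²u/sin²u - cos²u = cos²u(1/sin²u - 1) = cos²u · (1 - sin²u)/sin²u = cos²u · cos²u/sin²u = cos²u · cot²u = LHS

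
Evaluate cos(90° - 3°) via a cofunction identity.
cos(90° - 3°) = sin(3°) = 0.05234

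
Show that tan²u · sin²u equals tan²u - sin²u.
RHS = sin²u/cos²u - sin²u = sin²u(1/cos²u - 1) = sin²u · (1 - cos²u)/cos²u = sin²u · sin²u/cos²u = sin²u · tan²u = LHS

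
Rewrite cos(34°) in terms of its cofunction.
cos(34°) = sin(90° - 34°) = sin(56°)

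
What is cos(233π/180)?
cos(233π/180) = -0.6018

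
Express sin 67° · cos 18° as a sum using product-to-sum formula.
sin 67° cos 18° = (1/2)[sin(67°+18°) + sin(67°-18°)]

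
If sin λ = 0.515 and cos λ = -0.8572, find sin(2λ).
sin(2λ) = 2 sin λ cos λ = -0.8829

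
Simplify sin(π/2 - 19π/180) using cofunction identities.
sin(π/2 - 19π/180) = cos(19π/180)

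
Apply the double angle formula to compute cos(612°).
cos(612°) = cos²306° - sin²306° = -0.309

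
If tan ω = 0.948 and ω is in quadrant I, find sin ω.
sin ω = 0.688 (using tan²ω + 1 = sec²ω)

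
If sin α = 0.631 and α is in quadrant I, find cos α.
cos α = 0.7758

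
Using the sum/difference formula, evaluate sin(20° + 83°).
sin(20° + 83°) = sin 20° cos 83° + cos 20° sin 83° = 0.9744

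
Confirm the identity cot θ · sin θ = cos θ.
LHS = (cos θ/sin θ) · sin θ = cos θ = RHS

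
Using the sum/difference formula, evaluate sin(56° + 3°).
sin(56° + 3°) = sin 56° cos 3° + cos 56° sin 3° = 0.8572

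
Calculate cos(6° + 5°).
cos(6° + 5°) = cos 6° cos 5° - sin 6° sin 5° = 0.9816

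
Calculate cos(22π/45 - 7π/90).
cos(22π/45 - 7π/90) = cos 22π/45 cos 7π/90 + sin 22π/45 sin 7π/90 = 0.2756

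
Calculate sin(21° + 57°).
sin(21° + 57°) = sin 21° cos 57° + cos 21° sin 57° = 0.9781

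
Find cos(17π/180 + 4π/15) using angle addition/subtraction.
cos(17π/180 + 4π/15) = cos 17π/180 cos 4π/15 - sin 17π/180 sin 4π/15 = 0.4226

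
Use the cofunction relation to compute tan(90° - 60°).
tan(90° - 60°) = cot(60°) = √3/3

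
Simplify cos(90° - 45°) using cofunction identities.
cos(90° - 45°) = sin(45°)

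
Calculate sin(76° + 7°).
sin(76° + 7°) = sin 76° cos 7° + cos 76° sin 7° = 0.9925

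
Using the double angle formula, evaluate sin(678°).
sin(678°) = 2 sin 339° cos 339° = -0.6691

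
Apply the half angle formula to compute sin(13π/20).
sin(13π/20) = √((1 - cos 13π/10)/2) = 0.891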